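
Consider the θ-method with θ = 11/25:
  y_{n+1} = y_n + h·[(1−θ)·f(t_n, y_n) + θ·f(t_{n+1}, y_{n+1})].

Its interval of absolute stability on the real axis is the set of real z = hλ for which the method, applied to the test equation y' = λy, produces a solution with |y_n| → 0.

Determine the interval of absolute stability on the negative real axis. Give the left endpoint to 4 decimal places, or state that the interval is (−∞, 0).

With y'=λy (z=hλ):
  y_{n+1} = y_n + z·[14/25·y_n + 11/25·y_{n+1}] ⇒ (1 − 11/25z)y_{n+1} = (1 + 14/25z)y_n
  ⇒ R(z) = (1 + 14/25z)/(1 − 11/25z).

Solve |R(x)|<1 on ℝ⁻.
x=-0.86: |R|=0.3761
R=−1: 1+14/25x = −1+11/25x ⇒ -3/25x=2 ⇒ x=2/(-3/25)=-16.6667
Confirm numerically:
  x=-16.642: |R|=0.99964 <1
  x=-10.533: |R|=0.86937 <1
  x=-10.451: |R|=0.86677 <1
  x=-8.471: |R|=0.79195 <1
  x=-17.225: |R|=1.00781 >1
  x=-16.967: |R|=1.00426 >1
  x=-16.796: |R|=1.00185 >1
Interval (-16.6667, 0).

(-16.6667, 0).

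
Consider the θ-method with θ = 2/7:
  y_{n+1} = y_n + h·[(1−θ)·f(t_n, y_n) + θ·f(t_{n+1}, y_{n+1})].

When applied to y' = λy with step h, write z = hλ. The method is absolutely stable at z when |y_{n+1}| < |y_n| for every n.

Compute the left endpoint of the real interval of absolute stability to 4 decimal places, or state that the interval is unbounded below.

left endpoint -4.6667.

Test eqn y'=λy, z=hλ:
  y_{n+1} = y_n + z·[5/7·y_n + 2/7·y_{n+1}] ⇒ (1 − 2/7z)y_{n+1} = (1 + 5/7z)y_n
  ⇒ R(z) = (1 + 5/7z)/(1 − 2/7z).

Boundary: |R(x)|=1, x<0.
x=-1.49: |R|=0.0451
R=−1: 1+5/7x = −1+2/7x ⇒ -3/7x=2 ⇒ x=2/(-3/7)=-4.6667
Confirm numerically:
  x=-4.641: |R|=0.99527 <1
  x=-4.085: |R|=0.88497 <1
  x=-3.261: |R|=0.68814 <1
  x=-5.241: |R|=1.09856 >1
  x=-5.090: |R|=1.07392 >1
  x=-4.879: |R|=1.03801 >1
Interval (-4.6667, 0).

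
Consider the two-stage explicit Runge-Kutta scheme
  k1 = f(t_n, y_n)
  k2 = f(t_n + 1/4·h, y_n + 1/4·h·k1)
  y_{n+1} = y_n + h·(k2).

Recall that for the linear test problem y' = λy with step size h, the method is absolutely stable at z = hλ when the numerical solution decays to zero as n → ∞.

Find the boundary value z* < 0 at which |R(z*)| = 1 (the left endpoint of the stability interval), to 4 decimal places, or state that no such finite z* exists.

Test eqn y'=λy, z=hλ:
  k1=λy_n ⇒ h·k1=z·y_n;  k2=λ(1+1/4z)y_n ⇒ h·k2=z(1+1/4z)y_n
  y_{n+1}/y_n = 1 + z(1+1/4z) = 1 + z + 1/4z²
  R(z) = 1 + z + 1/4z².

Need |R(x)|<1, x<0.
x=-1.37: |R|=0.0992
R=1: x+1/4x²=0 ⇒ x=−4=-4.0000; min R=1−1/(4·1/4)=0.0000>−1
Confirm numerically:
  x=-3.513: |R|=0.57229 <1
  x=-3.099: |R|=0.30195 <1
  x=-3.046: |R|=0.27353 <1
  x=-4.590: |R|=1.67702 >1
  x=-4.290: |R|=1.31103 >1
Interval (-4.0000, 0).

z* = -4.0000.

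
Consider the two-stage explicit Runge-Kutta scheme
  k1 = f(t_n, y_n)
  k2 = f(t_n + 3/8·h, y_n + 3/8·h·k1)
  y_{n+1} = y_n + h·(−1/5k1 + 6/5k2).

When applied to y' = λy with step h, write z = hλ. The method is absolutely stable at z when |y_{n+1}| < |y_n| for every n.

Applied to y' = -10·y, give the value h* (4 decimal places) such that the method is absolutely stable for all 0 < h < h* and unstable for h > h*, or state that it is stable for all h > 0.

(-2.2222,0); λ=-10 ⇒ h* = (20/9)/10 = 0.2222.

Set f=λy, z=hλ:
  k1=λy_n ⇒ h·k1=z·y_n;  k2=λ(1+3/8z)y_n ⇒ h·k2=z(1+3/8z)y_n
  y_{n+1}/y_n = 1 − 1/5z + 6/5z(1+3/8z) = 1 + z + 9/20z²
  Hence R(z) = 1 + z + 9/20z².

Boundary: |R(x)|=1, x<0.
x=-1.23: |R|=0.4508
R=1: x+9/20x²=0 ⇒ x=−20/9=-2.2222; min R=1−1/(4·9/20)=0.4444>−1
Confirm numerically:
  x=-2.091: |R|=0.87653 <1
  x=-1.793: |R|=0.65368 <1
  x=-1.418: |R|=0.48683 <1
  x=-2.729: |R|=1.62235 >1
  x=-2.385: |R|=1.17470 >1
  x=-2.382: |R|=1.17127 >1
Interval (-2.2222, 0).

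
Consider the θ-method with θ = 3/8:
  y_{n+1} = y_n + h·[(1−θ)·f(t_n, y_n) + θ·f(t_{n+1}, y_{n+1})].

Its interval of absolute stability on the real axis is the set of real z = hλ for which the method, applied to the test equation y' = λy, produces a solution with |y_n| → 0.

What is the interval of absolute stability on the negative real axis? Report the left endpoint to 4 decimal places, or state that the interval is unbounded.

(-8.0000, 0).

Test eqn y'=λy, z=hλ:
  y_{n+1} = y_n + z·[5/8·y_n + 3/8·y_{n+1}] ⇒ (1 − 3/8z)y_{n+1} = (1 + 5/8z)y_n
  so R(z) = (1 + 5/8z)/(1 − 3/8z).

Boundary: |R(x)|=1, x<0.
x=-0.32: |R|=0.7143
R=−1: 1+5/8x = −1+3/8x ⇒ -1/4x=2 ⇒ x=2/(-1/4)=-8.0000
Confirm numerically:
  x=-6.226: |R|=0.86701 <1
  x=-4.778: |R|=0.71147 <1
  x=-4.338: |R|=0.65147 <1
  x=-4.061: |R|=0.60967 <1
  x=-8.496: |R|=1.02962 >1
  x=-8.384: |R|=1.02317 >1
  x=-8.059: |R|=1.00367 >1
Stable set (-8.0000, 0).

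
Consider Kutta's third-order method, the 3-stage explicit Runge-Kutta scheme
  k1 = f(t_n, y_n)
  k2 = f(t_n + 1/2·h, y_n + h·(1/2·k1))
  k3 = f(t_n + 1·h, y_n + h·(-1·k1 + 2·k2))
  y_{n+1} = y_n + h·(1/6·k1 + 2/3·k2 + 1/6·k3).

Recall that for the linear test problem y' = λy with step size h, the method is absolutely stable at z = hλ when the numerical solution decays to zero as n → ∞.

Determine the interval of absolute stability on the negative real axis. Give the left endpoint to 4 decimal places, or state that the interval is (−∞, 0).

(-2.5127, 0).

With y'=λy (z=hλ):
  order 3, 3-stage ⇒ R(z)=1+z+z^2/2+z^3/6
  (e.g. R(-0.56)=0.56753, |R|=0.56753)

Find x<0 with |R(x)|<1.
x=-0.56: |R|=0.5675
|R(-1.83)|=0.1770 |R(-1.18)|=0.2424 |R(-0.58)|=0.5557
Bisect:
  x_lo=-2.8290 |R|=1.6009  x_hi=-0.0578 |R|=0.9438
  mid=-1.44340 |R|=0.09711 →hi
  mid=-2.13619 |R|=0.47921 →hi
  mid=-2.48258 |R|=0.95109 →hi
  mid=-2.65578 |R|=1.25114 →lo
  mid=-2.56918 |R|=1.09523 →lo
  mid=-2.52588 |R|=1.02173 →lo
  mid=-2.50423 |R|=0.98606 →hi
  mid=-2.51506 |R|=1.00380 →lo
  mid=-2.50964 |R|=0.99491 →hi
  ...
  [-2.51286,-2.51269] ⇒ x*=-2.5127
So |R|<1 on (-2.5127, 0).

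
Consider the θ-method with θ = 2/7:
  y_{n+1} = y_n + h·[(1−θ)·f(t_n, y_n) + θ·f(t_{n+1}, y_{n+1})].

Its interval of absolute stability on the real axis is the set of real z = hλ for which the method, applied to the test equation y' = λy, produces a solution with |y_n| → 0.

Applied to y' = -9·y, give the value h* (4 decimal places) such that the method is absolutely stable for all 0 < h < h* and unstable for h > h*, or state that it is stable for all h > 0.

(-4.6667,0); λ=-9 ⇒ h* = (14/3)/9 = 0.5185.

Set f=λy, z=hλ:
  y_{n+1} = y_n + z·[5/7·y_n + 2/7·y_{n+1}] ⇒ (1 − 2/7z)y_{n+1} = (1 + 5/7z)y_n
  so R(z) = (1 + 5/7z)/(1 − 2/7z).

Boundary: |R(x)|=1, x<0.
x=-0.97: |R|=0.2405
R=−1: 1+5/7x = −1+2/7x ⇒ -3/7x=2 ⇒ x=2/(-3/7)=-4.6667
Confirm numerically:
  x=-4.630: |R|=0.99323 <1
  x=-4.215: |R|=0.91218 <1
  x=-3.278: |R|=0.69268 <1
  x=-4.928: |R|=1.04651 >1
  x=-4.796: |R|=1.02338 >1
Interval (-4.6667, 0).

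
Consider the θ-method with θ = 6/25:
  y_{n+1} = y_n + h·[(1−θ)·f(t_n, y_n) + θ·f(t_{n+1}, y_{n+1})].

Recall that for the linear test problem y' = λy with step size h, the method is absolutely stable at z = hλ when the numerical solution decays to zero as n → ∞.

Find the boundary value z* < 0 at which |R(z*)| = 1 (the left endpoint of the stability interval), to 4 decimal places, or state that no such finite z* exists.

left endpoint -3.8462.

Set f=λy, z=hλ:
  y_{n+1} = y_n + z·[19/25·y_n + 6/25·y_{n+1}] ⇒ (1 − 6/25z)y_{n+1} = (1 + 19/25z)y_n
  so R(z) = (1 + 19/25z)/(1 − 6/25z).

Find x<0 with |R(x)|<1.
x=-0.43: |R|=0.6102
R=−1: 1+19/25x = −1+6/25x ⇒ -13/25x=2 ⇒ x=2/(-13/25)=-3.8462
Confirm numerically:
  x=-3.505: |R|=0.90365 <1
  x=-3.254: |R|=0.82710 <1
  x=-1.884: |R|=0.29738 <1
  x=-4.248: |R|=1.10347 >1
  x=-4.237: |R|=1.10077 >1
  x=-4.046: |R|=1.05272 >1
So |R|<1 on (-3.8462, 0).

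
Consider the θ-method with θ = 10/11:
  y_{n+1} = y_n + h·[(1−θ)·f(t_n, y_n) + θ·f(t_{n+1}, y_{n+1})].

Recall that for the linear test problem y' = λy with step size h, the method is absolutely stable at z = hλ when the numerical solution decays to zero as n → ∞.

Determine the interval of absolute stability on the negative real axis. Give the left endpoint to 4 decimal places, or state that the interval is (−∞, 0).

Test eqn y'=λy, z=hλ:
  y_{n+1} = y_n + z·[1/11·y_n + 10/11·y_{n+1}] ⇒ (1 − 10/11z)y_{n+1} = (1 + 1/11z)y_n
  so R(z) = (1 + 1/11z)/(1 − 10/11z).

Need |R(x)|<1, x<0.
x=-1.27: |R|=0.4105
x=-2: |R|=0.2903
x=-10: |R|=0.0090
x=-100: |R|=0.0880
θ=10/11≥1/2 ⇒ |1+1/11x|<|1−10/11x| ∀x<0 ⇒ interval (−∞,0).

unbounded; (−∞, 0).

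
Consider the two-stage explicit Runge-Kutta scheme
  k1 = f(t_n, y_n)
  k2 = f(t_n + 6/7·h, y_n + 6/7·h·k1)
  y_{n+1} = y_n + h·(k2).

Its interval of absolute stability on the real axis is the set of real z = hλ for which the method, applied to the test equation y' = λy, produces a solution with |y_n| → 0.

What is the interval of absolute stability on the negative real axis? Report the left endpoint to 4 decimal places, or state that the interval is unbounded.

(-1.1667, 0).

Set f=λy, z=hλ:
  k1=λy_n ⇒ h·k1=z·y_n;  k2=λ(1+6/7z)y_n ⇒ h·k2=z(1+6/7z)y_n
  y_{n+1}/y_n = 1 + z(1+6/7z) = 1 + z + 6/7z²
  R(z) = 1 + z + 6/7z².

Solve |R(x)|<1 on ℝ⁻.
x=-1.21: |R|=1.0449
R=1: x+6/7x²=0 ⇒ x=−7/6=-1.1667; min R=1−1/(4·6/7)=0.7083>−1
Confirm numerically:
  x=-0.900: |R|=0.79429 <1
  x=-0.619: |R|=0.70942 <1
  x=-0.567: |R|=0.70856 <1
  x=-0.467: |R|=0.71993 <1
  x=-1.567: |R|=1.53770 >1
  x=-1.233: |R|=1.07010 >1
So |R|<1 on (-1.1667, 0).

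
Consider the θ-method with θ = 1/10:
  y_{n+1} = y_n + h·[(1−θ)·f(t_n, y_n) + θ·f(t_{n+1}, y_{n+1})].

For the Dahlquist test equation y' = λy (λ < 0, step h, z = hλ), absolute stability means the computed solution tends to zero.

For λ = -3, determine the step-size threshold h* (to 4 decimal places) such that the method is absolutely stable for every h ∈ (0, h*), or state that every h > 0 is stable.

(-2.5000,0); λ=-3 ⇒ h* = (5/2)/3 = 0.8333.

Set f=λy, z=hλ:
  y_{n+1} = y_n + z·[9/10·y_n + 1/10·y_{n+1}] ⇒ (1 − 1/10z)y_{n+1} = (1 + 9/10z)y_n
  ⇒ R(z) = (1 + 9/10z)/(1 − 1/10z).

Find x<0 with |R(x)|<1.
x=-0.31: |R|=0.6993
R=−1: 1+9/10x = −1+1/10x ⇒ -4/5x=2 ⇒ x=2/(-4/5)=-2.5000
Confirm numerically:
  x=-1.952: |R|=0.63320 <1
  x=-1.688: |R|=0.44422 <1
  x=-1.079: |R|=0.02609 <1
  x=-3.091: |R|=1.36116 >1
  x=-3.009: |R|=1.31301 >1
Stable set (-2.5000, 0).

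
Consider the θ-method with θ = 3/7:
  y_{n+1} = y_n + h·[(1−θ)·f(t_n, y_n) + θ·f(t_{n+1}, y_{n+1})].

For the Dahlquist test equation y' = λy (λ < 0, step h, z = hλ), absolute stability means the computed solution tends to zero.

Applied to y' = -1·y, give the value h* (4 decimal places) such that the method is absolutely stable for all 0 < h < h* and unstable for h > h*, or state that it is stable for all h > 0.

With y'=λy (z=hλ):
  y_{n+1} = y_n + z·[4/7·y_n + 3/7·y_{n+1}] ⇒ (1 − 3/7z)y_{n+1} = (1 + 4/7z)y_n
  ⇒ R(z) = (1 + 4/7z)/(1 − 3/7z).

Boundary: |R(x)|=1, x<0.
x=-1.04: |R|=0.2806
R=−1: 1+4/7x = −1+3/7x ⇒ -1/7x=2 ⇒ x=2/(-1/7)=-14.0000
Confirm numerically:
  x=-12.730: |R|=0.97190 <1
  x=-12.126: |R|=0.95680 <1
  x=-9.190: |R|=0.86086 <1
  x=-14.564: |R|=1.01113 >1
  x=-14.461: |R|=1.00915 >1
Interval (-14.0000, 0).

(-14.0000,0); λ=-1 ⇒ h* = (14)/1 = 14.0000.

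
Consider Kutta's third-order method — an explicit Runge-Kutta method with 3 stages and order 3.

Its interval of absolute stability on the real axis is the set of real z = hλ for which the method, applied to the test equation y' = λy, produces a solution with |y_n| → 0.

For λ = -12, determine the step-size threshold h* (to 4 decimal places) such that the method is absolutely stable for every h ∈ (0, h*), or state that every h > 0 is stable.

(-2.5127,0); λ=-12 ⇒ h* = 0.2094.

On y'=λy, z=hλ:
  order 3, 3-stage ⇒ R(z)=1+z+z^2/2+z^3/6
  (e.g. R(-1.43)=0.10508, |R|=0.10508)

Boundary: |R(x)|=1, x<0.
x=-1.43: |R|=0.1051
|R(-1.36)|=0.1456 |R(-1)|=0.3333 |R(-0.72)|=0.4770
Bisect:
  x_lo=-3.2162 |R|=2.5888  x_hi=-0.3573 |R|=0.6989
  mid=-1.78673 |R|=0.14119 →hi
  mid=-2.50145 |R|=0.98152 →hi
  mid=-2.85881 |R|=1.66648 →lo
  mid=-2.68013 |R|=1.29718 →lo
  mid=-2.59079 |R|=1.13300 →lo
  mid=-2.54612 |R|=1.05572 →lo
  mid=-2.52378 |R|=1.01824 →lo
  mid=-2.51261 |R|=0.99978 →hi
  ...
  [-2.51279,-2.51261] ⇒ x*=-2.5127
So |R|<1 on (-2.5127, 0).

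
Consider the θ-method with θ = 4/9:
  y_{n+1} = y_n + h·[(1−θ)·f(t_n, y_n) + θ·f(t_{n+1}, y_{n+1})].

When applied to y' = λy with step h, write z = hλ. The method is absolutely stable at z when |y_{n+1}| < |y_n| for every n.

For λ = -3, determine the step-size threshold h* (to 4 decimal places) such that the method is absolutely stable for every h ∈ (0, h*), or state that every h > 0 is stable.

(-18.0000,0); λ=-3 ⇒ h* = (18)/3 = 6.0000.

Test eqn y'=λy, z=hλ:
  y_{n+1} = y_n + z·[5/9·y_n + 4/9·y_{n+1}] ⇒ (1 − 4/9z)y_{n+1} = (1 + 5/9z)y_n
  Hence R(z) = (1 + 5/9z)/(1 − 4/9z).

Find x<0 with |R(x)|<1.
x=-1.01: |R|=0.3029
R=−1: 1+5/9x = −1+4/9x ⇒ -1/9x=2 ⇒ x=2/(-1/9)=-18.0000
Confirm numerically:
  x=-16.724: |R|=0.98319 <1
  x=-14.208: |R|=0.94240 <1
  x=-13.823: |R|=0.93503 <1
  x=-11.438: |R|=0.88015 <1
  x=-18.356: |R|=1.00432 >1
  x=-18.145: |R|=1.00178 >1
Stable set (-18.0000, 0).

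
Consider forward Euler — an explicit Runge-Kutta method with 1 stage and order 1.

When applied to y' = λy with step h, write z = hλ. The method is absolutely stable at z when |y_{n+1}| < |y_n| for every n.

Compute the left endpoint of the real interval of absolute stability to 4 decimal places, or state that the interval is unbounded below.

With y'=λy (z=hλ):
  order 1, 1-stage ⇒ R(z)=1+z
  (e.g. R(-0.62)=0.38000, |R|=0.38000)

Solve |R(x)|<1 on ℝ⁻.
x=-0.62: |R|=0.3800
|R(-2.3)|=1.3000 |R(-1.66)|=0.6600 |R(-0.58)|=0.4200
Bisect:
  x_lo=-2.8234 |R|=1.8234  x_hi=-0.1605 |R|=0.8395
  mid=-1.49195 |R|=0.49195 →hi
  mid=-2.15766 |R|=1.15766 →lo
  mid=-1.82480 |R|=0.82480 →hi
  mid=-1.99123 |R|=0.99123 →hi
  mid=-2.07444 |R|=1.07444 →lo
  mid=-2.03284 |R|=1.03284 →lo
  mid=-2.01203 |R|=1.01203 →lo
  mid=-2.00163 |R|=1.00163 →lo
  mid=-1.99643 |R|=0.99643 →hi
  mid=-1.99903 |R|=0.99903 →hi
  ...
  [-2.00001,-1.99984] ⇒ x*=-2.0000
Stable set (-2.0000, 0).

left endpoint -2.0000.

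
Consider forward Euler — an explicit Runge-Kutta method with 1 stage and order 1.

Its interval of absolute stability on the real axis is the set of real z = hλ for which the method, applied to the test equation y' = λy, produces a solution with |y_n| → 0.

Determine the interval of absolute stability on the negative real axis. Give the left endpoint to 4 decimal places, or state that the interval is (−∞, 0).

Test eqn y'=λy, z=hλ:
  order 1, 1-stage ⇒ R(z)=1+z
  (e.g. R(-0.54)=0.46000, |R|=0.46000)

Find x<0 with |R(x)|<1.
x=-0.54: |R|=0.4600
|R(-2.23)|=1.2300 |R(-2.04)|=1.0400 |R(-2.01)|=1.0100
Bisect:
  x_lo=-2.8950 |R|=1.8950  x_hi=-0.0501 |R|=0.9499
  mid=-1.47256 |R|=0.47256 →hi
  mid=-2.18380 |R|=1.18380 →lo
  mid=-1.82818 |R|=0.82818 →hi
  mid=-2.00599 |R|=1.00599 →lo
  mid=-1.91708 |R|=0.91708 →hi
  mid=-1.96154 |R|=0.96154 →hi
  mid=-1.98376 |R|=0.98376 →hi
  ...
  [-2.00009,-1.99991] ⇒ x*=-2.0000
Interval (-2.0000, 0).

(-2.0000, 0).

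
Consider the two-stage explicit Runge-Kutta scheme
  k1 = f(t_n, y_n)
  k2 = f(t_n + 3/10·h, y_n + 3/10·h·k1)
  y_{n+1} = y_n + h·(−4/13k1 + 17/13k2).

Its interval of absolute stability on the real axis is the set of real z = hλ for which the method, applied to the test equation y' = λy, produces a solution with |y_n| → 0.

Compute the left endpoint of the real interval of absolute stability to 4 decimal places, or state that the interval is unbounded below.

With y'=λy (z=hλ):
  k1=λy_n ⇒ h·k1=z·y_n;  k2=λ(1+3/10z)y_n ⇒ h·k2=z(1+3/10z)y_n
  y_{n+1}/y_n = 1 − 4/13z + 17/13z(1+3/10z) = 1 + z + 51/130z²
  Hence R(z) = 1 + z + 51/130z².

Boundary: |R(x)|=1, x<0.
x=-1.74: |R|=0.4478
R=1: x+51/130x²=0 ⇒ x=−130/51=-2.5490; min R=1−1/(4·51/130)=0.3627>−1
Confirm numerically:
  x=-2.020: |R|=0.58077 <1
  x=-1.565: |R|=0.39585 <1
  x=-1.244: |R|=0.36311 <1
  x=-3.005: |R|=1.53755 >1
  x=-2.738: |R|=1.20299 >1
Stable set (-2.5490, 0).

left endpoint -2.5490.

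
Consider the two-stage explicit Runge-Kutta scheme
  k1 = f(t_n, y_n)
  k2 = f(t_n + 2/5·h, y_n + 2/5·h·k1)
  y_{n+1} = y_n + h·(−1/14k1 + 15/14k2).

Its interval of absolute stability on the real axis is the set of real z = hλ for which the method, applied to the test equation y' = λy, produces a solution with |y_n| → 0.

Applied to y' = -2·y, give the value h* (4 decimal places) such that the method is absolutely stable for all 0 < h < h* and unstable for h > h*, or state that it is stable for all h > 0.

On y'=λy, z=hλ:
  k1=λy_n ⇒ h·k1=z·y_n;  k2=λ(1+2/5z)y_n ⇒ h·k2=z(1+2/5z)y_n
  y_{n+1}/y_n = 1 − 1/14z + 15/14z(1+2/5z) = 1 + z + 3/7z²
  Hence R(z) = 1 + z + 3/7z².

Need |R(x)|<1, x<0.
x=-1.53: |R|=0.4732
R=1: x+3/7x²=0 ⇒ x=−7/3=-2.3333; min R=1−1/(4·3/7)=0.4167>−1
Confirm numerically:
  x=-1.653: |R|=0.51803 <1
  x=-1.459: |R|=0.45329 <1
  x=-0.982: |R|=0.43128 <1
  x=-2.712: |R|=1.44012 >1
  x=-2.467: |R|=1.14132 >1
  x=-2.382: |R|=1.04968 >1
So |R|<1 on (-2.3333, 0).

(-2.3333,0); λ=-2 ⇒ h* = (7/3)/2 = 1.1667.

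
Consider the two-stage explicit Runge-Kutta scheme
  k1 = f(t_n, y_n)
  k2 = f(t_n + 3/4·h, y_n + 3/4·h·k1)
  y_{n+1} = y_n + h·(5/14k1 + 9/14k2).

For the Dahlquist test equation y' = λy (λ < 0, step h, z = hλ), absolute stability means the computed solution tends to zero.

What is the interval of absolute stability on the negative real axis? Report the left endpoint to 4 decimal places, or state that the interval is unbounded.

On y'=λy, z=hλ:
  k1=λy_n ⇒ h·k1=z·y_n;  k2=λ(1+3/4z)y_n ⇒ h·k2=z(1+3/4z)y_n
  y_{n+1}/y_n = 1 + 5/14z + 9/14z(1+3/4z) = 1 + z + 27/56z²
  R(z) = 1 + z + 27/56z².

Boundary: |R(x)|=1, x<0.
x=-1.69: |R|=0.6870
R=1: x+27/56x²=0 ⇒ x=−56/27=-2.0741; min R=1−1/(4·27/56)=0.4815>−1
Confirm numerically:
  x=-1.954: |R|=0.88688 <1
  x=-1.336: |R|=0.52457 <1
  x=-1.316: |R|=0.51900 <1
  x=-0.876: |R|=0.49398 <1
  x=-2.526: |R|=1.55040 >1
  x=-2.471: |R|=1.47289 >1
  x=-2.098: |R|=1.02420 >1
Interval (-2.0741, 0).

(-2.0741, 0).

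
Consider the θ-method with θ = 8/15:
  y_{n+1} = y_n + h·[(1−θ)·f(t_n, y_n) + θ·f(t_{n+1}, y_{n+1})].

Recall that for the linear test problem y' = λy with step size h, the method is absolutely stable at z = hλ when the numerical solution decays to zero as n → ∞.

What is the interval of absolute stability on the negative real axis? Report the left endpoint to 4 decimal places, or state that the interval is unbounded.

interval (−∞, 0).

Test eqn y'=λy, z=hλ:
  y_{n+1} = y_n + z·[7/15·y_n + 8/15·y_{n+1}] ⇒ (1 − 8/15z)y_{n+1} = (1 + 7/15z)y_n
  R(z) = (1 + 7/15z)/(1 − 8/15z).

Need |R(x)|<1, x<0.
x=-1.75: |R|=0.0948
x=-2: |R|=0.0323
x=-10: |R|=0.5789
x=-100: |R|=0.8405
θ=8/15≥1/2 ⇒ |1+7/15x|<|1−8/15x| ∀x<0 ⇒ unbounded interval.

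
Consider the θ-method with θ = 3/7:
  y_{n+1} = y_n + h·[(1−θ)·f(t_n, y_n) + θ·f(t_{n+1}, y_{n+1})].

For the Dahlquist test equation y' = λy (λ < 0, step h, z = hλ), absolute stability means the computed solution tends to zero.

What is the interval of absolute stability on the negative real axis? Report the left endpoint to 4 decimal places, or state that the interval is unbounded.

z∈(-14.0000,0).

With y'=λy (z=hλ):
  y_{n+1} = y_n + z·[4/7·y_n + 3/7·y_{n+1}] ⇒ (1 − 3/7z)y_{n+1} = (1 + 4/7z)y_n
  Hence R(z) = (1 + 4/7z)/(1 − 3/7z).

Boundary: |R(x)|=1, x<0.
x=-0.45: |R|=0.6228
R=−1: 1+4/7x = −1+3/7x ⇒ -1/7x=2 ⇒ x=2/(-1/7)=-14.0000
Confirm numerically:
  x=-9.388: |R|=0.86884 <1
  x=-9.088: |R|=0.85664 <1
  x=-7.484: |R|=0.77876 <1
  x=-5.834: |R|=0.66672 <1
  x=-14.473: |R|=1.00938 >1
  x=-14.227: |R|=1.00457 >1
Interval (-14.0000, 0).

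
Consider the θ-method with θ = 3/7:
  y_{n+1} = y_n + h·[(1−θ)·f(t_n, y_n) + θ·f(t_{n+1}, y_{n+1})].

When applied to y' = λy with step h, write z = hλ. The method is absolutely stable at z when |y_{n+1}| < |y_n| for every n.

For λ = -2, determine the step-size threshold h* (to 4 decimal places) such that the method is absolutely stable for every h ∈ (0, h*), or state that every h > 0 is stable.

On y'=λy, z=hλ:
  y_{n+1} = y_n + z·[4/7·y_n + 3/7·y_{n+1}] ⇒ (1 − 3/7z)y_{n+1} = (1 + 4/7z)y_n
  ⇒ R(z) = (1 + 4/7z)/(1 − 3/7z).

Need |R(x)|<1, x<0.
x=-1.24: |R|=0.1903
R=−1: 1+4/7x = −1+3/7x ⇒ -1/7x=2 ⇒ x=2/(-1/7)=-14.0000
Confirm numerically:
  x=-11.583: |R|=0.94211 <1
  x=-10.325: |R|=0.90323 <1
  x=-9.605: |R|=0.87729 <1
  x=-5.872: |R|=0.66981 <1
  x=-14.402: |R|=1.00801 >1
  x=-14.317: |R|=1.00635 >1
  x=-14.066: |R|=1.00134 >1
So |R|<1 on (-14.0000, 0).

(-14.0000,0); λ=-2 ⇒ h* = (14)/2 = 7.0000.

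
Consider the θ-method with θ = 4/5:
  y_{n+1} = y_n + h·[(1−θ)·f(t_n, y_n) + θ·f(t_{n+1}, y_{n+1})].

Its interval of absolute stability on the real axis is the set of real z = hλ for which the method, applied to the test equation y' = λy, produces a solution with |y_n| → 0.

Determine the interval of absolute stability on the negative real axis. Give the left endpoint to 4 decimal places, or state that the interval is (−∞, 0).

unbounded; (−∞, 0).

Set f=λy, z=hλ:
  y_{n+1} = y_n + z·[1/5·y_n + 4/5·y_{n+1}] ⇒ (1 − 4/5z)y_{n+1} = (1 + 1/5z)y_n
  ⇒ R(z) = (1 + 1/5z)/(1 − 4/5z).

Need |R(x)|<1, x<0.
x=-1.07: |R|=0.4235
x=-2: |R|=0.2308
x=-10: |R|=0.1111
x=-100: |R|=0.2346
θ=4/5≥1/2 ⇒ |1+1/5x|<|1−4/5x| ∀x<0 ⇒ stable on all of ℝ⁻.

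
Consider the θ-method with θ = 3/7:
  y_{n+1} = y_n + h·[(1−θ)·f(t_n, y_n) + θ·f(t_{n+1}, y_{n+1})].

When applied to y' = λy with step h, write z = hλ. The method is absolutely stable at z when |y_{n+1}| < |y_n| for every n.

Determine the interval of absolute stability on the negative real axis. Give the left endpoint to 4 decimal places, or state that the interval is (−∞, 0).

(-14.0000, 0).

Set f=λy, z=hλ:
  y_{n+1} = y_n + z·[4/7·y_n + 3/7·y_{n+1}] ⇒ (1 − 3/7z)y_{n+1} = (1 + 4/7z)y_n
  Hence R(z) = (1 + 4/7z)/(1 − 3/7z).

Need |R(x)|<1, x<0.
x=-0.83: |R|=0.3878
R=−1: 1+4/7x = −1+3/7x ⇒ -1/7x=2 ⇒ x=2/(-1/7)=-14.0000
Confirm numerically:
  x=-9.276: |R|=0.86436 <1
  x=-8.620: |R|=0.83628 <1
  x=-7.281: |R|=0.76705 <1
  x=-6.267: |R|=0.70028 <1
  x=-14.342: |R|=1.00684 >1
  x=-14.114: |R|=1.00231 >1
Stable set (-14.0000, 0).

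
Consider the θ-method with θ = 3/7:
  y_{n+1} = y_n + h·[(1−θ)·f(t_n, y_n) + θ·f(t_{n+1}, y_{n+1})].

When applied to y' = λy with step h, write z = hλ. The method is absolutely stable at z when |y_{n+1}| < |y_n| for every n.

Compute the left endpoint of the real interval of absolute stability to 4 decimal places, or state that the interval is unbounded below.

left endpoint -14.0000.

Set f=λy, z=hλ:
  y_{n+1} = y_n + z·[4/7·y_n + 3/7·y_{n+1}] ⇒ (1 − 3/7z)y_{n+1} = (1 + 4/7z)y_n
  Hence R(z) = (1 + 4/7z)/(1 − 3/7z).

Boundary: |R(x)|=1, x<0.
x=-0.77: |R|=0.4211
R=−1: 1+4/7x = −1+3/7x ⇒ -1/7x=2 ⇒ x=2/(-1/7)=-14.0000
Confirm numerically:
  x=-10.880: |R|=0.92129 <1
  x=-9.546: |R|=0.87502 <1
  x=-8.086: |R|=0.81080 <1
  x=-7.087: |R|=0.75539 <1
  x=-14.587: |R|=1.01156 >1
  x=-14.444: |R|=1.00882 >1
So |R|<1 on (-14.0000, 0).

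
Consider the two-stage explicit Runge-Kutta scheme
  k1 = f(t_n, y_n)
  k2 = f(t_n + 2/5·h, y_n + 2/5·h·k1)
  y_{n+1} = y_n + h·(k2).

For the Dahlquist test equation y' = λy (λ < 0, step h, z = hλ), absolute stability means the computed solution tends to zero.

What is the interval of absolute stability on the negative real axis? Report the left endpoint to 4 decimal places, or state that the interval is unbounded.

z∈(-2.5000,0).

Set f=λy, z=hλ:
  k1=λy_n ⇒ h·k1=z·y_n;  k2=λ(1+2/5z)y_n ⇒ h·k2=z(1+2/5z)y_n
  y_{n+1}/y_n = 1 + z(1+2/5z) = 1 + z + 2/5z²
  R(z) = 1 + z + 2/5z².

Boundary: |R(x)|=1, x<0.
x=-0.34: |R|=0.7062
R=1: x+2/5x²=0 ⇒ x=−5/2=-2.5000; min R=1−1/(4·2/5)=0.3750>−1
Confirm numerically:
  x=-2.306: |R|=0.82105 <1
  x=-2.018: |R|=0.61093 <1
  x=-1.711: |R|=0.46001 <1
  x=-1.174: |R|=0.37731 <1
  x=-3.062: |R|=1.68834 >1
  x=-2.800: |R|=1.33600 >1
Stable set (-2.5000, 0).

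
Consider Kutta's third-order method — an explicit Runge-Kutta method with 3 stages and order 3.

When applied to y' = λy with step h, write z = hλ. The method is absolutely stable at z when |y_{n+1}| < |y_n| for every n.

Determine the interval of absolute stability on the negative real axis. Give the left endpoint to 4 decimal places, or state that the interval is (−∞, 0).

(-2.5127, 0).

Set f=λy, z=hλ:
  order 3, 3-stage ⇒ R(z)=1+z+z^2/2+z^3/6
  (e.g. R(-0.76)=0.45564, |R|=0.45564)

Need |R(x)|<1, x<0.
x=-0.76: |R|=0.4556
|R(-0.86)|=0.4038 |R(-0.84)|=0.4140 |R(-0.52)|=0.5918
Bisect:
  x_lo=-3.4070 |R|=3.1944  x_hi=-0.1878 |R|=0.8288
  mid=-1.79738 |R|=0.14986 →hi
  mid=-2.60219 |R|=1.15324 →lo
  mid=-2.19979 |R|=0.55441 →hi
  mid=-2.40099 |R|=0.82546 →hi
  mid=-2.50159 |R|=0.98175 →hi
  mid=-2.55189 |R|=1.06553 →lo
  mid=-2.52674 |R|=1.02316 →lo
  mid=-2.51416 |R|=1.00233 →lo
  mid=-2.50788 |R|=0.99201 →hi
  mid=-2.51102 |R|=0.99717 →hi
  ...
  [-2.51279,-2.51259] ⇒ x*=-2.5127
Interval (-2.5127, 0).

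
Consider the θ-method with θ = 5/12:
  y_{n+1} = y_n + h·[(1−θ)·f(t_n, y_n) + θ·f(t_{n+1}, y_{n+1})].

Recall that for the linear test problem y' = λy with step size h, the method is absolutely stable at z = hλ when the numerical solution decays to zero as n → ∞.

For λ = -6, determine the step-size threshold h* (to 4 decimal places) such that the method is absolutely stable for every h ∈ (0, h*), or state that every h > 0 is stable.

Set f=λy, z=hλ:
  y_{n+1} = y_n + z·[7/12·y_n + 5/12·y_{n+1}] ⇒ (1 − 5/12z)y_{n+1} = (1 + 7/12z)y_n
  Hence R(z) = (1 + 7/12z)/(1 − 5/12z).

Need |R(x)|<1, x<0.
x=-1.05: |R|=0.2696
R=−1: 1+7/12x = −1+5/12x ⇒ -1/6x=2 ⇒ x=2/(-1/6)=-12.0000
Confirm numerically:
  x=-10.757: |R|=0.96221 <1
  x=-6.256: |R|=0.73457 <1
  x=-5.672: |R|=0.68642 <1
  x=-12.466: |R|=1.01254 >1
  x=-12.152: |R|=1.00418 >1
Stable set (-12.0000, 0).

(-12.0000,0); λ=-6 ⇒ h* = (12)/6 = 2.0000.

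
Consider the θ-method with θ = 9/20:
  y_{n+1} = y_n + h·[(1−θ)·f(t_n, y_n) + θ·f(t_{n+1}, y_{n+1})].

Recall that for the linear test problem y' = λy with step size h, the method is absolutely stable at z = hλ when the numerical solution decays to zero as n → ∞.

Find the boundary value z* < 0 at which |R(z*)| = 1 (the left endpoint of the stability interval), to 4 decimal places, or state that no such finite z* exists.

z* = -20.0000.

With y'=λy (z=hλ):
  y_{n+1} = y_n + z·[11/20·y_n + 9/20·y_{n+1}] ⇒ (1 − 9/20z)y_{n+1} = (1 + 11/20z)y_n
  Hence R(z) = (1 + 11/20z)/(1 − 9/20z).

Need |R(x)|<1, x<0.
x=-0.39: |R|=0.6682
R=−1: 1+11/20x = −1+9/20x ⇒ -1/10x=2 ⇒ x=2/(-1/10)=-20.0000
Confirm numerically:
  x=-18.378: |R|=0.98250 <1
  x=-11.860: |R|=0.87155 <1
  x=-9.476: |R|=0.80008 <1
  x=-20.314: |R|=1.00310 >1
  x=-20.099: |R|=1.00099 >1
Stable set (-20.0000, 0).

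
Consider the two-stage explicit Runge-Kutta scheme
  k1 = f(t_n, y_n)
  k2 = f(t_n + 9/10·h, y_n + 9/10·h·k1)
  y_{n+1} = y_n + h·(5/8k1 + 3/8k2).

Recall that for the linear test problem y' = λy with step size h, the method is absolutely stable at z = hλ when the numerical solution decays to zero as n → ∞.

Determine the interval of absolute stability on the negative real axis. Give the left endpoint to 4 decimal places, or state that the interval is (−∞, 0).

(-2.9630, 0).

With y'=λy (z=hλ):
  k1=λy_n ⇒ h·k1=z·y_n;  k2=λ(1+9/10z)y_n ⇒ h·k2=z(1+9/10z)y_n
  y_{n+1}/y_n = 1 + 5/8z + 3/8z(1+9/10z) = 1 + z + 27/80z²
  ⇒ R(z) = 1 + z + 27/80z².

Need |R(x)|<1, x<0.
x=-1.4: |R|=0.2615
R=1: x+27/80x²=0 ⇒ x=−80/27=-2.9630; min R=1−1/(4·27/80)=0.2593>−1
Confirm numerically:
  x=-2.844: |R|=0.88581 <1
  x=-2.075: |R|=0.37815 <1
  x=-2.003: |R|=0.35105 <1
  x=-3.286: |R|=1.35826 >1
  x=-3.282: |R|=1.35339 >1
  x=-3.243: |R|=1.30650 >1
So |R|<1 on (-2.9630, 0).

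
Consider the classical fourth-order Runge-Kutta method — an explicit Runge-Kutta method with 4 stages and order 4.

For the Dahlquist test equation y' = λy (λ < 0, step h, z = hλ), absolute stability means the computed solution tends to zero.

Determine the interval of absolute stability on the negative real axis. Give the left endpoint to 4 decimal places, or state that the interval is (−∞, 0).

Test eqn y'=λy, z=hλ:
  order 4, 4-stage ⇒ R(z)=1+z+z^2/2+z^3/6+z^4/24
  (e.g. R(-1.31)=0.29608, |R|=0.29608)

Boundary: |R(x)|=1, x<0.
x=-1.31: |R|=0.2961
|R(-2.93)|=1.2410 |R(-2.56)|=0.7102 |R(-0.77)|=0.4650
Bisect:
  x_lo=-3.4859 |R|=2.6823  x_hi=-0.1546 |R|=0.8568
  mid=-1.82021 |R|=0.28864 →hi
  mid=-2.65304 |R|=0.81823 →hi
  mid=-3.06945 |R|=1.52004 →lo
  mid=-2.86124 |R|=1.12068 →lo
  mid=-2.75714 |R|=0.95837 →hi
  mid=-2.80919 |R|=1.03663 →lo
  mid=-2.78316 |R|=0.99679 →hi
  ...
  [-2.78540,-2.78520] ⇒ x*=-2.7853
Stable set (-2.7853, 0).

z∈(-2.7853,0).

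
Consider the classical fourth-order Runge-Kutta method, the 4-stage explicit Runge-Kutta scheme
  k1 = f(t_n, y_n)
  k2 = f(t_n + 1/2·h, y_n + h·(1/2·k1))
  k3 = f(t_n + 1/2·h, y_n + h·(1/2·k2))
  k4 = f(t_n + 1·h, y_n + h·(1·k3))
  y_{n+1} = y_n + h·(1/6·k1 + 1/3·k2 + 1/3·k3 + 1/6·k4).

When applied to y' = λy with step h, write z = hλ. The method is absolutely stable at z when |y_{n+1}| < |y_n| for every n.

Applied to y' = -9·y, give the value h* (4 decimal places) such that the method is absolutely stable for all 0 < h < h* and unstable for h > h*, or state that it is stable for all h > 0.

On y'=λy, z=hλ:
  order 4, 4-stage ⇒ R(z)=1+z+z^2/2+z^3/6+z^4/24
  (e.g. R(-0.74)=0.47876, |R|=0.47876)

Boundary: |R(x)|=1, x<0.
x=-0.74: |R|=0.4788
|R(-2.48)|=0.6292 |R(-1.27)|=0.3034 |R(-1.06)|=0.3559
Bisect:
  x_lo=-3.6023 |R|=3.1114  x_hi=-0.3039 |R|=0.7380
  mid=-1.95309 |R|=0.31878 →hi
  mid=-2.77769 |R|=0.98860 →hi
  mid=-3.19000 |R|=1.80246 →lo
  mid=-2.98385 |R|=1.34302 →lo
  mid=-2.88077 |R|=1.15375 →lo
  mid=-2.82923 |R|=1.06829 →lo
  mid=-2.80346 |R|=1.02774 →lo
  mid=-2.79058 |R|=1.00800 →lo
  ...
  [-2.78534,-2.78514] ⇒ x*=-2.7853
Interval (-2.7853, 0).

(-2.7853,0); λ=-9 ⇒ h* = 0.3095.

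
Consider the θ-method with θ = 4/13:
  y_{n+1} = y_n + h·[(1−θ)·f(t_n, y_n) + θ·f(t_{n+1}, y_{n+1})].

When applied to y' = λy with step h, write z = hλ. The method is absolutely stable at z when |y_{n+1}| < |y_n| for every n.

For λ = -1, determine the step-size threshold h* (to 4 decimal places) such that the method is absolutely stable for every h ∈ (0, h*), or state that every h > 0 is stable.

On y'=λy, z=hλ:
  y_{n+1} = y_n + z·[9/13·y_n + 4/13·y_{n+1}] ⇒ (1 − 4/13z)y_{n+1} = (1 + 9/13z)y_n
  ⇒ R(z) = (1 + 9/13z)/(1 − 4/13z).

Find x<0 with |R(x)|<1.
x=-1.68: |R|=0.1075
R=−1: 1+9/13x = −1+4/13x ⇒ -5/13x=2 ⇒ x=2/(-5/13)=-5.2000
Confirm numerically:
  x=-5.071: |R|=0.98062 <1
  x=-4.512: |R|=0.88920 <1
  x=-3.763: |R|=0.74387 <1
  x=-2.734: |R|=0.48488 <1
  x=-5.778: |R|=1.08003 >1
  x=-5.554: |R|=1.05026 >1
  x=-5.424: |R|=1.03228 >1
So |R|<1 on (-5.2000, 0).

(-5.2000,0); λ=-1 ⇒ h* = (26/5)/1 = 5.2000.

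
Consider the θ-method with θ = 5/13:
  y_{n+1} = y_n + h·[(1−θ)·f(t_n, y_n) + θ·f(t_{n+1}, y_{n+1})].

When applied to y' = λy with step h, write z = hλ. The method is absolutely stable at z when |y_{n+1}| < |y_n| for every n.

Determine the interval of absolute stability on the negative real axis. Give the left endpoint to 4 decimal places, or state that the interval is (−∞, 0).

(-8.6667, 0).

Set f=λy, z=hλ:
  y_{n+1} = y_n + z·[8/13·y_n + 5/13·y_{n+1}] ⇒ (1 − 5/13z)y_{n+1} = (1 + 8/13z)y_n
  ⇒ R(z) = (1 + 8/13z)/(1 − 5/13z).

Need |R(x)|<1, x<0.
x=-0.53: |R|=0.5597
R=−1: 1+8/13x = −1+5/13x ⇒ -3/13x=2 ⇒ x=2/(-3/13)=-8.6667
Confirm numerically:
  x=-8.319: |R|=0.98090 <1
  x=-7.276: |R|=0.91551 <1
  x=-4.601: |R|=0.66124 <1
  x=-9.220: |R|=1.02809 >1
  x=-9.021: |R|=1.01829 >1
Stable set (-8.6667, 0).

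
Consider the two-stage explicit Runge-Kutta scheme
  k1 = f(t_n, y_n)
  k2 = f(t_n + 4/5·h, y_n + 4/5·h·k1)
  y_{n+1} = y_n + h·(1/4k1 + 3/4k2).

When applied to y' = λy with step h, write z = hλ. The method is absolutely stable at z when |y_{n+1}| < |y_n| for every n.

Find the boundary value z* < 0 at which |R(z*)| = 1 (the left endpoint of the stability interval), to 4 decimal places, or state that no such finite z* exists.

z* = -1.6667.

With y'=λy (z=hλ):
  k1=λy_n ⇒ h·k1=z·y_n;  k2=λ(1+4/5z)y_n ⇒ h·k2=z(1+4/5z)y_n
  y_{n+1}/y_n = 1 + 1/4z + 3/4z(1+4/5z) = 1 + z + 3/5z²
  ⇒ R(z) = 1 + z + 3/5z².

Need |R(x)|<1, x<0.
x=-1.06: |R|=0.6142
R=1: x+3/5x²=0 ⇒ x=−5/3=-1.6667; min R=1−1/(4·3/5)=0.5833>−1
Confirm numerically:
  x=-0.991: |R|=0.59825 <1
  x=-0.984: |R|=0.59695 <1
  x=-0.744: |R|=0.58812 <1
  x=-2.141: |R|=1.60933 >1
  x=-2.125: |R|=1.58437 >1
Stable set (-1.6667, 0).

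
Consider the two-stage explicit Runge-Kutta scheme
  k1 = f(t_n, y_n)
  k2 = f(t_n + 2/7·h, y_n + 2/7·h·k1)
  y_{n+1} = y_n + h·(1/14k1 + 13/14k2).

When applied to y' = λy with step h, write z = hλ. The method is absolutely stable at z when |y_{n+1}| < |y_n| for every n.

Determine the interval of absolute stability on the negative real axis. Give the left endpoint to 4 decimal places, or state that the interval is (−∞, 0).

Test eqn y'=λy, z=hλ:
  k1=λy_n ⇒ h·k1=z·y_n;  k2=λ(1+2/7z)y_n ⇒ h·k2=z(1+2/7z)y_n
  y_{n+1}/y_n = 1 + 1/14z + 13/14z(1+2/7z) = 1 + z + 13/49z²
  R(z) = 1 + z + 13/49z².

Boundary: |R(x)|=1, x<0.
x=-0.48: |R|=0.5811
R=1: x+13/49x²=0 ⇒ x=−49/13=-3.7692; min R=1−1/(4·13/49)=0.0577>−1
Confirm numerically:
  x=-3.303: |R|=0.59144 <1
  x=-3.225: |R|=0.53435 <1
  x=-1.948: |R|=0.05876 <1
  x=-1.944: |R|=0.05863 <1
  x=-4.307: |R|=1.61449 >1
  x=-4.143: |R|=1.41083 >1
Interval (-3.7692, 0).

z∈(-3.7692,0).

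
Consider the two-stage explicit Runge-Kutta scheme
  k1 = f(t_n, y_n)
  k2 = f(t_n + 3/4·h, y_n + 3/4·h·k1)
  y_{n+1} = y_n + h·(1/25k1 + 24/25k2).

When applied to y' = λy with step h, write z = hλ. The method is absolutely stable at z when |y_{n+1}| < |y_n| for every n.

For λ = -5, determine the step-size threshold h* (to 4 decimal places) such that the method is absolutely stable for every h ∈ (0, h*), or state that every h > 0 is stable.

Set f=λy, z=hλ:
  k1=λy_n ⇒ h·k1=z·y_n;  k2=λ(1+3/4z)y_n ⇒ h·k2=z(1+3/4z)y_n
  y_{n+1}/y_n = 1 + 1/25z + 24/25z(1+3/4z) = 1 + z + 18/25z²
  R(z) = 1 + z + 18/25z².

Find x<0 with |R(x)|<1.
x=-0.58: |R|=0.6622
R=1: x+18/25x²=0 ⇒ x=−25/18=-1.3889; min R=1−1/(4·18/25)=0.6528>−1
Confirm numerically:
  x=-1.363: |R|=0.97459 <1
  x=-1.142: |R|=0.79700 <1
  x=-0.606: |R|=0.65841 <1
  x=-1.872: |R|=1.65116 >1
  x=-1.867: |R|=1.64270 >1
  x=-1.469: |R|=1.08473 >1
Stable set (-1.3889, 0).

(-1.3889,0); λ=-5 ⇒ h* = (25/18)/5 = 0.2778.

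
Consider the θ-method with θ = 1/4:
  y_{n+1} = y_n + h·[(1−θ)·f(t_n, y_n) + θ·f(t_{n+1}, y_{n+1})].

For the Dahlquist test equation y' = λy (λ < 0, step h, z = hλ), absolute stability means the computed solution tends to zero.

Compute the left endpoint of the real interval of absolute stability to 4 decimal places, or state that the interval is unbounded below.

Test eqn y'=λy, z=hλ:
  y_{n+1} = y_n + z·[3/4·y_n + 1/4·y_{n+1}] ⇒ (1 − 1/4z)y_{n+1} = (1 + 3/4z)y_n
  R(z) = (1 + 3/4z)/(1 − 1/4z).

Solve |R(x)|<1 on ℝ⁻.
x=-0.93: |R|=0.2454
R=−1: 1+3/4x = −1+1/4x ⇒ -1/2x=2 ⇒ x=2/(-1/2)=-4.0000
Confirm numerically:
  x=-2.755: |R|=0.63138 <1
  x=-2.538: |R|=0.55277 <1
  x=-1.795: |R|=0.23900 <1
  x=-4.366: |R|=1.08750 >1
  x=-4.083: |R|=1.02054 >1
  x=-4.039: |R|=1.00970 >1
Interval (-4.0000, 0).

left endpoint -4.0000.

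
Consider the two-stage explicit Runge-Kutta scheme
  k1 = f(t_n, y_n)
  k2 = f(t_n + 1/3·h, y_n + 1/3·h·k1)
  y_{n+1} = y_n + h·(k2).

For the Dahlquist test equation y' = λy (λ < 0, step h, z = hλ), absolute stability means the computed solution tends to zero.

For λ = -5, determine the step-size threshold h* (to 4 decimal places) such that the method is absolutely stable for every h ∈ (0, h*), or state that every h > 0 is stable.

(-3.0000,0); λ=-5 ⇒ h* = (3)/5 = 0.6000.

On y'=λy, z=hλ:
  k1=λy_n ⇒ h·k1=z·y_n;  k2=λ(1+1/3z)y_n ⇒ h·k2=z(1+1/3z)y_n
  y_{n+1}/y_n = 1 + z(1+1/3z) = 1 + z + 1/3z²
  R(z) = 1 + z + 1/3z².

Find x<0 with |R(x)|<1.
x=-0.59: |R|=0.5260
R=1: x+1/3x²=0 ⇒ x=−3=-3.0000; min R=1−1/(4·1/3)=0.2500>−1
Confirm numerically:
  x=-2.487: |R|=0.57472 <1
  x=-2.401: |R|=0.52060 <1
  x=-2.304: |R|=0.46547 <1
  x=-3.562: |R|=1.66728 >1
  x=-3.421: |R|=1.48008 >1
  x=-3.251: |R|=1.27200 >1
Interval (-3.0000, 0).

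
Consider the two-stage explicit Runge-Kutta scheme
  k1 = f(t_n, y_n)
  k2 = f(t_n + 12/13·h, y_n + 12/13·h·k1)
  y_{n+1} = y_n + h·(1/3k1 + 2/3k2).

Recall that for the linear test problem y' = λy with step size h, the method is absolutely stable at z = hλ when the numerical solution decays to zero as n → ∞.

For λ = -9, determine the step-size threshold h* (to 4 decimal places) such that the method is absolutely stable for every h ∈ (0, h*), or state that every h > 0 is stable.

Set f=λy, z=hλ:
  k1=λy_n ⇒ h·k1=z·y_n;  k2=λ(1+12/13z)y_n ⇒ h·k2=z(1+12/13z)y_n
  y_{n+1}/y_n = 1 + 1/3z + 2/3z(1+12/13z) = 1 + z + 8/13z²
  so R(z) = 1 + z + 8/13z².

Find x<0 with |R(x)|<1.
x=-0.79: |R|=0.5941
R=1: x+8/13x²=0 ⇒ x=−13/8=-1.6250; min R=1−1/(4·8/13)=0.5938>−1
Confirm numerically:
  x=-1.392: |R|=0.80041 <1
  x=-1.216: |R|=0.69394 <1
  x=-0.919: |R|=0.60073 <1
  x=-2.068: |R|=1.56377 >1
  x=-1.828: |R|=1.22836 >1
  x=-1.725: |R|=1.10615 >1
So |R|<1 on (-1.6250, 0).

(-1.6250,0); λ=-9 ⇒ h* = (13/8)/9 = 0.1806.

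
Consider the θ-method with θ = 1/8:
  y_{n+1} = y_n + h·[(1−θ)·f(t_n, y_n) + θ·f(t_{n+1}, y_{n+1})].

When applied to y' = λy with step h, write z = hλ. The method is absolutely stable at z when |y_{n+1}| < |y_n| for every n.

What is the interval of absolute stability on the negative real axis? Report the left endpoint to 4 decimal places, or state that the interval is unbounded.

z∈(-2.6667,0).

Set f=λy, z=hλ:
  y_{n+1} = y_n + z·[7/8·y_n + 1/8·y_{n+1}] ⇒ (1 − 1/8z)y_{n+1} = (1 + 7/8z)y_n
  R(z) = (1 + 7/8z)/(1 − 1/8z).

Boundary: |R(x)|=1, x<0.
x=-0.87: |R|=0.2153
R=−1: 1+7/8x = −1+1/8x ⇒ -3/4x=2 ⇒ x=2/(-3/4)=-2.6667
Confirm numerically:
  x=-2.521: |R|=0.91693 <1
  x=-1.884: |R|=0.52489 <1
  x=-1.769: |R|=0.44866 <1
  x=-1.430: |R|=0.21315 <1
  x=-3.071: |R|=1.21913 >1
  x=-3.035: |R|=1.20027 >1
  x=-2.810: |R|=1.07956 >1
Stable set (-2.6667, 0).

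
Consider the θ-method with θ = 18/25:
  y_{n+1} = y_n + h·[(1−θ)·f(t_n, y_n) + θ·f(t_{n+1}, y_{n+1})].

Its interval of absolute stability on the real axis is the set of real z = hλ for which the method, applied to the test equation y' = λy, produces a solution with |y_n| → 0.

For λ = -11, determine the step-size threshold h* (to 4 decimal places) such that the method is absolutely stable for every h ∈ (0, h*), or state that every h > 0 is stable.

On y'=λy, z=hλ:
  y_{n+1} = y_n + z·[7/25·y_n + 18/25·y_{n+1}] ⇒ (1 − 18/25z)y_{n+1} = (1 + 7/25z)y_n
  ⇒ R(z) = (1 + 7/25z)/(1 − 18/25z).

Boundary: |R(x)|=1, x<0.
x=-0.53: |R|=0.6164
x=-2: |R|=0.1803
x=-10: |R|=0.2195
x=-100: |R|=0.3699
θ=18/25≥1/2 ⇒ |1+7/25x|<|1−18/25x| ∀x<0 ⇒ interval (−∞,0).

interval (−∞, 0). Any h>0 works for λ=-11.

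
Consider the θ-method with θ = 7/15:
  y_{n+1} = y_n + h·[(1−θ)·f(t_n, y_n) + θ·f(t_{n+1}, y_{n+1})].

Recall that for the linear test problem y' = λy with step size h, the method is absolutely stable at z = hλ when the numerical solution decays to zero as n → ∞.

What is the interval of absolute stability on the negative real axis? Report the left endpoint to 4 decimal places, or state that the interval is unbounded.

(-30.0000, 0).

On y'=λy, z=hλ:
  y_{n+1} = y_n + z·[8/15·y_n + 7/15·y_{n+1}] ⇒ (1 − 7/15z)y_{n+1} = (1 + 8/15z)y_n
  ⇒ R(z) = (1 + 8/15z)/(1 − 7/15z).

Boundary: |R(x)|=1, x<0.
x=-1.15: |R|=0.2516
R=−1: 1+8/15x = −1+7/15x ⇒ -1/15x=2 ⇒ x=2/(-1/15)=-30.0000
Confirm numerically:
  x=-28.508: |R|=0.99305 <1
  x=-22.834: |R|=0.95901 <1
  x=-21.957: |R|=0.95232 <1
  x=-12.315: |R|=0.82526 <1
  x=-30.593: |R|=1.00259 >1
  x=-30.373: |R|=1.00164 >1
  x=-30.069: |R|=1.00031 >1
Stable set (-30.0000, 0).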